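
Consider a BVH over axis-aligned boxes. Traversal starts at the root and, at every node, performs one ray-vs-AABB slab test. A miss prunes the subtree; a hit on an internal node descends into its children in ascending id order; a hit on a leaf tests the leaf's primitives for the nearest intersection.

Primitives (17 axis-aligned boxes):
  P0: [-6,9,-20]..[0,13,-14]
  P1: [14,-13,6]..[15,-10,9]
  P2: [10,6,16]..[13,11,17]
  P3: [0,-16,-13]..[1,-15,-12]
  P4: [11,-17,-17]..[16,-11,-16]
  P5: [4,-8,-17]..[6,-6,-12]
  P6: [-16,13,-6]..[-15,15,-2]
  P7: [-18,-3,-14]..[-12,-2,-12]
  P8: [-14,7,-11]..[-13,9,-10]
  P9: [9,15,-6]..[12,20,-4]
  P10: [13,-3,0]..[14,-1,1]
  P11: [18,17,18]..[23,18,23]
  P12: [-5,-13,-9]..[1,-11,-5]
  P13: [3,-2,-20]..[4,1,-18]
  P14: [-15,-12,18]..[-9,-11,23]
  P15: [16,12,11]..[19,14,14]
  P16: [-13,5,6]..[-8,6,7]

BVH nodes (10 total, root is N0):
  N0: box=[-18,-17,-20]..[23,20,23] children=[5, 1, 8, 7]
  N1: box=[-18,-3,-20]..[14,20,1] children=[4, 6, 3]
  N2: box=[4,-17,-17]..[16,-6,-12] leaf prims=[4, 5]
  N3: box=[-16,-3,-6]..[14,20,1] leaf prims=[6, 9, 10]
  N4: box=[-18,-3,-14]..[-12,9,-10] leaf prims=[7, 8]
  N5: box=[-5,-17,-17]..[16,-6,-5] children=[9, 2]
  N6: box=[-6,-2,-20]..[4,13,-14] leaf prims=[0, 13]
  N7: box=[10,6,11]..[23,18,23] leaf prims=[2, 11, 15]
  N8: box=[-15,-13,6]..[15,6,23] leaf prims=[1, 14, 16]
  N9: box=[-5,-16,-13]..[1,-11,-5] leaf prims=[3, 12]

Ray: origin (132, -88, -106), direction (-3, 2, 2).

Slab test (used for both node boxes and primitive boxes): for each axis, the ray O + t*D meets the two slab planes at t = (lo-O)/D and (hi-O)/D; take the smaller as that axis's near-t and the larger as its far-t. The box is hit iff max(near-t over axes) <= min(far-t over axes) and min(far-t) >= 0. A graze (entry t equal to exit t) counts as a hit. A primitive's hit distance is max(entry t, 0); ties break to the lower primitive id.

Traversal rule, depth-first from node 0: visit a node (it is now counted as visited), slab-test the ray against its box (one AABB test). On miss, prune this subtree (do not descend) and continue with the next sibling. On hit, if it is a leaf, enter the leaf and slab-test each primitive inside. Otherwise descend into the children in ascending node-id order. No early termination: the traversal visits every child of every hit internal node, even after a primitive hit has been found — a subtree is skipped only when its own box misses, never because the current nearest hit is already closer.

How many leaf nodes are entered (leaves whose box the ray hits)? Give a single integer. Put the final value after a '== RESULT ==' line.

Walk:
N0 x:[109/3,50] y:[71/2,54] z:[43,129/2] -> hit [43,50], descend [1, 5, 7, 8]
  N1 x:[118/3,50] y:[85/2,54] z:[43,107/2] -> hit [43,50], descend [3, 4, 6]
    N3 x:[118/3,148/3] y:[85/2,54] z:[50,107/2] -> miss, prune
    N4 x:[48,50] y:[85/2,97/2] z:[46,48] -> hit [48,48] leaf, test {P7(miss), P8(miss)}
    N6 x:[128/3,46] y:[43,101/2] z:[43,46] -> hit [43,46] leaf, test {P0(miss), P13@t=43}
  N5 x:[116/3,137/3] y:[71/2,41] z:[89/2,101/2] -> miss, prune
  N7 x:[109/3,122/3] y:[47,53] z:[117/2,129/2] -> miss, prune
  N8 x:[39,49] y:[75/2,47] z:[56,129/2] -> miss, prune

8 AABB tests over nodes [0, 1, 3, 4, 6, 5, 7, 8]; 2 leaves entered; closest P13.

== RESULT ==
2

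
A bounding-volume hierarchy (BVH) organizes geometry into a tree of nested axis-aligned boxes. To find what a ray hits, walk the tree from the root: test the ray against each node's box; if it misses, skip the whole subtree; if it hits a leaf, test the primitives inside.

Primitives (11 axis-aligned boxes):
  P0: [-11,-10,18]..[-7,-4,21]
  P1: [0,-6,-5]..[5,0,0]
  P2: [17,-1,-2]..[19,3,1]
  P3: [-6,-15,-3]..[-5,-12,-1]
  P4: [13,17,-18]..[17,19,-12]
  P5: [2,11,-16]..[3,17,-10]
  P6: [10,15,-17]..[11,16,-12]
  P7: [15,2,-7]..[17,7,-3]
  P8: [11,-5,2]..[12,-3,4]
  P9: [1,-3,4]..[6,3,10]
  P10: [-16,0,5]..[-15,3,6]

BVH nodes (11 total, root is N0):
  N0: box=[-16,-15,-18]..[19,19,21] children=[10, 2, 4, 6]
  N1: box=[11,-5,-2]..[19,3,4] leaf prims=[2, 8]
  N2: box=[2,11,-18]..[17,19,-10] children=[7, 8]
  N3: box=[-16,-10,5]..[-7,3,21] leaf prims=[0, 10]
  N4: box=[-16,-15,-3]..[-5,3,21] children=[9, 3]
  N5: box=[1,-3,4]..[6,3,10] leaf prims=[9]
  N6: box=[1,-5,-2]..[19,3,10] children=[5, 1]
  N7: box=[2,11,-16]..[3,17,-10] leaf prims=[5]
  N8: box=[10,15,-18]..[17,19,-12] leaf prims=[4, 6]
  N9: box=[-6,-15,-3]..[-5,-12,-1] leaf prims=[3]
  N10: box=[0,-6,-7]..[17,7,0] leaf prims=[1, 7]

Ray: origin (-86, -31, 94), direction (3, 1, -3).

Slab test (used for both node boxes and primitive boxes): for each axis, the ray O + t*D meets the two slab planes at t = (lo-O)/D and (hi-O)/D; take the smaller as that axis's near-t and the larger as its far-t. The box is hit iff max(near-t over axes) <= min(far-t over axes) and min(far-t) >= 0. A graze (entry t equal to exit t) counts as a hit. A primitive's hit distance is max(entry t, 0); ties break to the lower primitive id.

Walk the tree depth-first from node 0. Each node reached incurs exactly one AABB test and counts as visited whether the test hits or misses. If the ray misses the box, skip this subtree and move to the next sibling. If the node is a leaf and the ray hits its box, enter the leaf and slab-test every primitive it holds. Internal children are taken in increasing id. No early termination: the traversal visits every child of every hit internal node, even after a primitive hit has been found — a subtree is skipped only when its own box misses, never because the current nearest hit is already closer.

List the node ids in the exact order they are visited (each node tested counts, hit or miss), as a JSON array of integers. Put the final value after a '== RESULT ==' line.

Trace the traversal:
N0 x:[70/3,35] y:[16,50] z:[73/3,112/3] -> hit [73/3,35], descend [2, 4, 6, 10]
  N2 x:[88/3,103/3] y:[42,50] z:[104/3,112/3] -> miss, prune
  N4 x:[70/3,27] y:[16,34] z:[73/3,97/3] -> hit [73/3,27], descend [3, 9]
    N3 x:[70/3,79/3] y:[21,34] z:[73/3,89/3] -> hit [73/3,79/3] leaf, test {P0@t=25, P10(miss)}
    N9 x:[80/3,27] y:[16,19] z:[95/3,97/3] -> miss, prune
  N6 x:[29,35] y:[26,34] z:[28,32] -> hit [29,32], descend [1, 5]
    N1 x:[97/3,35] y:[26,34] z:[30,32] -> miss, prune
    N5 x:[29,92/3] y:[28,34] z:[28,30] -> hit [29,30] leaf, test {P9@t=29}
  N10 x:[86/3,103/3] y:[25,38] z:[94/3,101/3] -> hit [94/3,101/3] leaf, test {P1(miss), P7@t=101/3}

order=[0, 2, 4, 3, 9, 6, 1, 5, 10]  |boxes|=9  |leaves|=3  hit=P0

== RESULT ==
[0, 2, 4, 3, 9, 6, 1, 5, 10]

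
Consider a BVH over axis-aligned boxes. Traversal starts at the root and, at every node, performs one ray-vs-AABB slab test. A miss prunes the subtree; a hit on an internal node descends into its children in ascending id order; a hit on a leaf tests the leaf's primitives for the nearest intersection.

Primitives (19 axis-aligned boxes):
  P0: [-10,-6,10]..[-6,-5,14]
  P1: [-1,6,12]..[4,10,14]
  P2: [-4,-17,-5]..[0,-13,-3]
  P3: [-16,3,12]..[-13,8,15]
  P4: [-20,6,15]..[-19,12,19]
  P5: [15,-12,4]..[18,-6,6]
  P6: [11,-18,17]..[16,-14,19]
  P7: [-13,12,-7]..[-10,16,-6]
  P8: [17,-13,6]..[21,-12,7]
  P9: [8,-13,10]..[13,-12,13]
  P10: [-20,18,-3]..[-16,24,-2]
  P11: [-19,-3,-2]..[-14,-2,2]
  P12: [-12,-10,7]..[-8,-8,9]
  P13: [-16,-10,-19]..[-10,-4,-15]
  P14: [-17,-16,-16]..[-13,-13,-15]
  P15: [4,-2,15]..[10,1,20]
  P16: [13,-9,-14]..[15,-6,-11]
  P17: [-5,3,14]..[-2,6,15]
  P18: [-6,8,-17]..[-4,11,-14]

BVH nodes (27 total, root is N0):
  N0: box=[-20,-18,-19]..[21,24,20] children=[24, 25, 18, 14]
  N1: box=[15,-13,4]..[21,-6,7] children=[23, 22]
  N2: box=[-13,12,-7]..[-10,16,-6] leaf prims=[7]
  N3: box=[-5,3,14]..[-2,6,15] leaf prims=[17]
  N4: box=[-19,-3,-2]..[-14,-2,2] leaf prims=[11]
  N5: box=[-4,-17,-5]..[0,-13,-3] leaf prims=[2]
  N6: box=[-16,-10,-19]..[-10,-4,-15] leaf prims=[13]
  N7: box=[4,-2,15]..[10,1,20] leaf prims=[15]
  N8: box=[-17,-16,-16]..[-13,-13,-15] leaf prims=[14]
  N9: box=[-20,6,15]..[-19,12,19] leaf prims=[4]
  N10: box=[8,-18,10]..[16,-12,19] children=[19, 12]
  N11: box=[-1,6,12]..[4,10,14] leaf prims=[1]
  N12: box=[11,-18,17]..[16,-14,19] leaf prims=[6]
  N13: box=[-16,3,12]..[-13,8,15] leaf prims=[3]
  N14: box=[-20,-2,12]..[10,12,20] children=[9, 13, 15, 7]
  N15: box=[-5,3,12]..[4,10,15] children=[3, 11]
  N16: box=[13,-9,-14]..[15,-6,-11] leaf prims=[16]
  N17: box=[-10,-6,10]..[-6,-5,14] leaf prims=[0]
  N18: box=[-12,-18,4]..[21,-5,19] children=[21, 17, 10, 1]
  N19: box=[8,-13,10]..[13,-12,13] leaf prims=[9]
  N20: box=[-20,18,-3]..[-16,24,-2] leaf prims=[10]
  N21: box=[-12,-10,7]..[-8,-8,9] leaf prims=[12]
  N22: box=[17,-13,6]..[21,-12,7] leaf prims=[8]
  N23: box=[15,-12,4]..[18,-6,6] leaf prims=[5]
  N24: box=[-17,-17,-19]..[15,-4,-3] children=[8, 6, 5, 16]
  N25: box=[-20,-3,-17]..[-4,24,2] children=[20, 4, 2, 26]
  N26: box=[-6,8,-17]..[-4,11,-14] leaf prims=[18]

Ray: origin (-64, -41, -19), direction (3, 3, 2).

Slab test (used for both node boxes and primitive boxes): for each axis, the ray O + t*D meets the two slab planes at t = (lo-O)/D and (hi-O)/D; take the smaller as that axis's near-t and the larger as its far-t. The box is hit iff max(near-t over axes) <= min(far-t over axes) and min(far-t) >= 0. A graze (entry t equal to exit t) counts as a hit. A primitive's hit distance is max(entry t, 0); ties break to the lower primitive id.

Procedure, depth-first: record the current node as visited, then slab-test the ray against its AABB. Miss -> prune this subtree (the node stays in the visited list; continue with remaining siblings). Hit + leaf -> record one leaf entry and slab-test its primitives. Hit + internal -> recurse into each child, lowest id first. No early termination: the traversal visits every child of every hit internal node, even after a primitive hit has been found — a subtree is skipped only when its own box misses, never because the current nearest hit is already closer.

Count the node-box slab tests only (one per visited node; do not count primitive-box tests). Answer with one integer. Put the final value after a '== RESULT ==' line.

Walk:
N0 x:[44/3,85/3] y:[23/3,65/3] z:[0,39/2] -> hit [44/3,39/2], descend [14, 18, 24, 25]
  N14 x:[44/3,74/3] y:[13,53/3] z:[31/2,39/2] -> hit [31/2,53/3], descend [7, 9, 13, 15]
    N7 x:[68/3,74/3] y:[13,14] z:[17,39/2] -> miss, prune
    N9 x:[44/3,15] y:[47/3,53/3] z:[17,19] -> miss, prune
    N13 x:[16,17] y:[44/3,49/3] z:[31/2,17] -> hit [16,49/3] leaf, test {P3@t=16}
    N15 x:[59/3,68/3] y:[44/3,17] z:[31/2,17] -> miss, prune
  N18 x:[52/3,85/3] y:[23/3,12] z:[23/2,19] -> miss, prune
  N24 x:[47/3,79/3] y:[8,37/3] z:[0,8] -> miss, prune
  N25 x:[44/3,20] y:[38/3,65/3] z:[1,21/2] -> miss, prune

order=[0, 14, 7, 9, 13, 15, 18, 24, 25]  |boxes|=9  |leaves|=1  hit=P3

== RESULT ==
9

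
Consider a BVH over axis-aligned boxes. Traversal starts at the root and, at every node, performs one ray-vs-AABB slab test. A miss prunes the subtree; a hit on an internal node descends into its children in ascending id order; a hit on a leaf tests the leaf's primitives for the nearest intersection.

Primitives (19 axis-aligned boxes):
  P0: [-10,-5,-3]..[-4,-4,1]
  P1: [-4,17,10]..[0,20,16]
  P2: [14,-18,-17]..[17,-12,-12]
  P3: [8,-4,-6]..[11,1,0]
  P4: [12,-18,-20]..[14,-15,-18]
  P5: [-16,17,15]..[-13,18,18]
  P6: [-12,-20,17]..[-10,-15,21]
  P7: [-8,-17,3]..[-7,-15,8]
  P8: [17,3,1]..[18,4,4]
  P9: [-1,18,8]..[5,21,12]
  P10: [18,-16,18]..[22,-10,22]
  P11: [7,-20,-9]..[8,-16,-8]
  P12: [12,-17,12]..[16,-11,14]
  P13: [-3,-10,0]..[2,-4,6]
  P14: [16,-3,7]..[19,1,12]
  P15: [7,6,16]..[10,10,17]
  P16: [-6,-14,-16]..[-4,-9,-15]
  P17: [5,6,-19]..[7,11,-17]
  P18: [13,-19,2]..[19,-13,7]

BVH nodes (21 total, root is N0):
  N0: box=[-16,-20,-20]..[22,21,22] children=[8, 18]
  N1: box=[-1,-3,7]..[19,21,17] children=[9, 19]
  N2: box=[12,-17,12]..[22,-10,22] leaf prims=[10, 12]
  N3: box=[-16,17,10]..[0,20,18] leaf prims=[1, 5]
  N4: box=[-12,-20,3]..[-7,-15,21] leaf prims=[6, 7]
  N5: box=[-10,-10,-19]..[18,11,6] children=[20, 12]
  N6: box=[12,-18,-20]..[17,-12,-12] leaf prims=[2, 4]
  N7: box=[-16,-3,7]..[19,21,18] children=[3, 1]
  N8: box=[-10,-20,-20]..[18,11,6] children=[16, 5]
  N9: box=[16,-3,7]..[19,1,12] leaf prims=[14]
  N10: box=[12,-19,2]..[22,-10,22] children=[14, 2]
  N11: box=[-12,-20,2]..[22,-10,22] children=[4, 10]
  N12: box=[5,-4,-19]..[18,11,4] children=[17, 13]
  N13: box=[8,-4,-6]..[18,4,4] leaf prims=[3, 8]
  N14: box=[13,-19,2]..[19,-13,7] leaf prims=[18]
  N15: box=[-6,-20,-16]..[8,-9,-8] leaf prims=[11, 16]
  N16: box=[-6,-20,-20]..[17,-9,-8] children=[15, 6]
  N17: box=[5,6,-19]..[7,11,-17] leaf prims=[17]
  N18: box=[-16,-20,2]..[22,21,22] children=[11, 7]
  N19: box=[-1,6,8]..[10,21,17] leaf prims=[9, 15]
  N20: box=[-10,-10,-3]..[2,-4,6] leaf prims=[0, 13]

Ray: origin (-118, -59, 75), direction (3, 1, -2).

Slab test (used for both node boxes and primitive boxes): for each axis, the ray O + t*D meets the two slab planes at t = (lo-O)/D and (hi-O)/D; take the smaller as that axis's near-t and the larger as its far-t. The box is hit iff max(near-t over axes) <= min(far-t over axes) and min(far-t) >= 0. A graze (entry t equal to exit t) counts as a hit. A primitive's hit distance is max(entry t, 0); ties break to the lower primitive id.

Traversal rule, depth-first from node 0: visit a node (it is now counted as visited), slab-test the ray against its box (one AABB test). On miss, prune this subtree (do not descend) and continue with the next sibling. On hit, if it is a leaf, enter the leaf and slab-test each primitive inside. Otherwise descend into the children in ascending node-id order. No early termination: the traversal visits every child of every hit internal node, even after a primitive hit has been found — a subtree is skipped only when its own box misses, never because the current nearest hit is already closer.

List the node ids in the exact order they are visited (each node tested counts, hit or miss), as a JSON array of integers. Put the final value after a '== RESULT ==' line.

Traverse from the root:
N0 x:[34,140/3] y:[39,80] z:[53/2,95/2] -> hit [39,140/3], descend [8, 18]
  N8 x:[36,136/3] y:[39,70] z:[69/2,95/2] -> hit [39,136/3], descend [5, 16]
    N5 x:[36,136/3] y:[49,70] z:[69/2,47] -> miss, prune
    N16 x:[112/3,45] y:[39,50] z:[83/2,95/2] -> hit [83/2,45], descend [6, 15]
      N6 x:[130/3,45] y:[41,47] z:[87/2,95/2] -> hit [87/2,45] leaf, test {P2@t=44, P4(miss)}
      N15 x:[112/3,42] y:[39,50] z:[83/2,91/2] -> hit [83/2,42] leaf, test {P11@t=125/3, P16(miss)}
  N18 x:[34,140/3] y:[39,80] z:[53/2,73/2] -> miss, prune

Summary -> nodes [0, 8, 5, 16, 6, 15, 18]; box-tests=7; leaf-entries=2; first=P11

== RESULT ==
[0, 8, 5, 16, 6, 15, 18]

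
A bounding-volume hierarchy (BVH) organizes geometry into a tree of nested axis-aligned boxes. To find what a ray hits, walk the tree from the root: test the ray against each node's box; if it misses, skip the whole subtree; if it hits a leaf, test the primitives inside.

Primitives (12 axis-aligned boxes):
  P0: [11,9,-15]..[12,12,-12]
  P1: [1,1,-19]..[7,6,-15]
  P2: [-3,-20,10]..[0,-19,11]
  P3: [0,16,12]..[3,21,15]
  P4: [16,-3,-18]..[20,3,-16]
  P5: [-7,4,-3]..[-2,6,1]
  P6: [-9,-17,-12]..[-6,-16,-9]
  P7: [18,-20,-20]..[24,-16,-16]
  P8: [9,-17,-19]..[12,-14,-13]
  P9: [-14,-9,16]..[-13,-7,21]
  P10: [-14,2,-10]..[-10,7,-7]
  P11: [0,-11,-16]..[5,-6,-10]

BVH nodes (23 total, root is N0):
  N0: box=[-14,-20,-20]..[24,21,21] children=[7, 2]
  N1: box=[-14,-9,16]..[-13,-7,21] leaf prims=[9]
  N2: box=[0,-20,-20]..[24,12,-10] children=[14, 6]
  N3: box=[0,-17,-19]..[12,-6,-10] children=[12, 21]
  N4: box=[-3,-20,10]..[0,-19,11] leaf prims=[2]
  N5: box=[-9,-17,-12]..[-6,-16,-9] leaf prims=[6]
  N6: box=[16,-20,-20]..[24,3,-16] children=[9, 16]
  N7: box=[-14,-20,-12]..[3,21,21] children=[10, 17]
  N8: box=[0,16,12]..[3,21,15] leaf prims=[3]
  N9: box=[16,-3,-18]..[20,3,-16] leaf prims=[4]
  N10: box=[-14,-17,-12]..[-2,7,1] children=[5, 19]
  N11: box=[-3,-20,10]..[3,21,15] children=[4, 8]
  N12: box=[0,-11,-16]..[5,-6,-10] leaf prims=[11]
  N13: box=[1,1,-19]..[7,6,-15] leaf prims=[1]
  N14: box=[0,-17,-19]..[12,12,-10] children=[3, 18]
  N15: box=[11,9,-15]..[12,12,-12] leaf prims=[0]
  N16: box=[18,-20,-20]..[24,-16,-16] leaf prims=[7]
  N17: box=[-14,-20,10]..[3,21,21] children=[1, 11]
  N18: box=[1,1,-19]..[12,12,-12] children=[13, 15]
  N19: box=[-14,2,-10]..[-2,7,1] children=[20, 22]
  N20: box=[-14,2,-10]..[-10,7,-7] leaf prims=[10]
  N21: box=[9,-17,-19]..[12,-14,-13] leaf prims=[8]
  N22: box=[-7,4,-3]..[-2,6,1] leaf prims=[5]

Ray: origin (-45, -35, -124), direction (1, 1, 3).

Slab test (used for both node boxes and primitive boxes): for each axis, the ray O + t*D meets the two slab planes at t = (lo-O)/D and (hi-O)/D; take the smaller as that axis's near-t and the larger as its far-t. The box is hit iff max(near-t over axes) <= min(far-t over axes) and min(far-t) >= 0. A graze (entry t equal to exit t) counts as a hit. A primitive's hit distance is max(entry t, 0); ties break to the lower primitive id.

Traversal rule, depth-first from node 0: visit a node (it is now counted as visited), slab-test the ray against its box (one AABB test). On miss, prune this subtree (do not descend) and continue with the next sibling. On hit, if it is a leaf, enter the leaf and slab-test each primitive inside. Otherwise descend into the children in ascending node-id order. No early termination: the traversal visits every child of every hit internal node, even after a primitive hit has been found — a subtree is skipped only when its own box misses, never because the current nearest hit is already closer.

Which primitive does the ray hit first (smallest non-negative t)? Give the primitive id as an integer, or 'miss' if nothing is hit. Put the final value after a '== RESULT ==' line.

Traverse from the root:
N0 x:[31,69] y:[15,56] z:[104/3,145/3] -> hit [104/3,145/3], descend [2, 7]
  N2 x:[45,69] y:[15,47] z:[104/3,38] -> miss, prune
  N7 x:[31,48] y:[15,56] z:[112/3,145/3] -> hit [112/3,48], descend [10, 17]
    N10 x:[31,43] y:[18,42] z:[112/3,125/3] -> hit [112/3,125/3], descend [5, 19]
      N5 x:[36,39] y:[18,19] z:[112/3,115/3] -> miss, prune
      N19 x:[31,43] y:[37,42] z:[38,125/3] -> hit [38,125/3], descend [20, 22]
        N20 x:[31,35] y:[37,42] z:[38,39] -> miss, prune
        N22 x:[38,43] y:[39,41] z:[121/3,125/3] -> hit [121/3,41] leaf, test {P5@t=121/3}
    N17 x:[31,48] y:[15,56] z:[134/3,145/3] -> hit [134/3,48], descend [1, 11]
      N1 x:[31,32] y:[26,28] z:[140/3,145/3] -> miss, prune
      N11 x:[42,48] y:[15,56] z:[134/3,139/3] -> hit [134/3,139/3], descend [4, 8]
        N4 x:[42,45] y:[15,16] z:[134/3,45] -> miss, prune
        N8 x:[45,48] y:[51,56] z:[136/3,139/3] -> miss, prune

Summary -> nodes [0, 2, 7, 10, 5, 19, 20, 22, 17, 1, 11, 4, 8]; box-tests=13; leaf-entries=1; first=P5

== RESULT ==
5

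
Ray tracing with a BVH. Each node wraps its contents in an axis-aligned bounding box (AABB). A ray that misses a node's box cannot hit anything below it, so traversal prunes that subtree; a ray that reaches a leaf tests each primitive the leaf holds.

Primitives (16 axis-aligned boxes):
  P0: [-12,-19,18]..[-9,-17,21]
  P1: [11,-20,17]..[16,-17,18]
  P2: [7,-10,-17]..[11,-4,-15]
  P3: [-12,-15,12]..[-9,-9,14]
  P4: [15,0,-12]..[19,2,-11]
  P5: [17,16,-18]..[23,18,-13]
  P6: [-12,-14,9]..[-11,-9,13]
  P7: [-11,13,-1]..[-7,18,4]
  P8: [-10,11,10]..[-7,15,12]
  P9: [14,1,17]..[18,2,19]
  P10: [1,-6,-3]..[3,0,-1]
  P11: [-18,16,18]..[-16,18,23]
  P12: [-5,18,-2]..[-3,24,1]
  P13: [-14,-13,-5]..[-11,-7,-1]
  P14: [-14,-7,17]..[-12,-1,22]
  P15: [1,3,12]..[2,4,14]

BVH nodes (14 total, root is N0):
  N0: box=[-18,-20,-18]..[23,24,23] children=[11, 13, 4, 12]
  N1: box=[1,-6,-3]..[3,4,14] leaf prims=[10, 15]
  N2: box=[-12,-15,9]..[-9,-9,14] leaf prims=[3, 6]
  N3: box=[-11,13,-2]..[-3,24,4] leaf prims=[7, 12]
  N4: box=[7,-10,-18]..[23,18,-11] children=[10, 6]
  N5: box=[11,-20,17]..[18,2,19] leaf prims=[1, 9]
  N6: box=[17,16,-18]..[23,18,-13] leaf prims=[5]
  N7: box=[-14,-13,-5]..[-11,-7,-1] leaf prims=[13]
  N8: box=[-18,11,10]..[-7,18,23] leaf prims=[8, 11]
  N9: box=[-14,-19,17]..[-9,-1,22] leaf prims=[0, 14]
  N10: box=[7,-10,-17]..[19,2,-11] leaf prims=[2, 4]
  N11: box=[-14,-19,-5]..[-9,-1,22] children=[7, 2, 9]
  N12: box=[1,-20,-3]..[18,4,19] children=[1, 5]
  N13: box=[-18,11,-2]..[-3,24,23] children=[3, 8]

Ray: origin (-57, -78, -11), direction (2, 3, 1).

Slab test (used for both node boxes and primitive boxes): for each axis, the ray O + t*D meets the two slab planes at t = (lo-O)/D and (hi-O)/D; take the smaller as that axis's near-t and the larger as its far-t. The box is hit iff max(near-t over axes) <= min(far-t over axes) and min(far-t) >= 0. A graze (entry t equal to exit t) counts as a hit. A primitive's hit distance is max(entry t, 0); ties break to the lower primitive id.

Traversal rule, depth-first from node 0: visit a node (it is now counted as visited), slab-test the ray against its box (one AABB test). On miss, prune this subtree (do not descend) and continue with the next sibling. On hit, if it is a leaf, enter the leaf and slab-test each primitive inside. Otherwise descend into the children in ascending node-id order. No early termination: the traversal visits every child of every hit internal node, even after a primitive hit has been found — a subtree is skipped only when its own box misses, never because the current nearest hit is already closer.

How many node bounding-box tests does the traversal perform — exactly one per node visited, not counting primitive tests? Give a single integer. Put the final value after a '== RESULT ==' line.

Traverse from the root:
N0 x:[39/2,40] y:[58/3,34] z:[-7,34] -> hit [39/2,34], descend [4, 11, 12, 13]
  N4 x:[32,40] y:[68/3,32] z:[-7,0] -> miss, prune
  N11 x:[43/2,24] y:[59/3,77/3] z:[6,33] -> hit [43/2,24], descend [2, 7, 9]
    N2 x:[45/2,24] y:[21,23] z:[20,25] -> hit [45/2,23] leaf, test {P3@t=23, P6@t=45/2}
    N7 x:[43/2,23] y:[65/3,71/3] z:[6,10] -> miss, prune
    N9 x:[43/2,24] y:[59/3,77/3] z:[28,33] -> miss, prune
  N12 x:[29,75/2] y:[58/3,82/3] z:[8,30] -> miss, prune
  N13 x:[39/2,27] y:[89/3,34] z:[9,34] -> miss, prune

8 AABB tests over nodes [0, 4, 11, 2, 7, 9, 12, 13]; 1 leaf entered; closest P6.

== RESULT ==
8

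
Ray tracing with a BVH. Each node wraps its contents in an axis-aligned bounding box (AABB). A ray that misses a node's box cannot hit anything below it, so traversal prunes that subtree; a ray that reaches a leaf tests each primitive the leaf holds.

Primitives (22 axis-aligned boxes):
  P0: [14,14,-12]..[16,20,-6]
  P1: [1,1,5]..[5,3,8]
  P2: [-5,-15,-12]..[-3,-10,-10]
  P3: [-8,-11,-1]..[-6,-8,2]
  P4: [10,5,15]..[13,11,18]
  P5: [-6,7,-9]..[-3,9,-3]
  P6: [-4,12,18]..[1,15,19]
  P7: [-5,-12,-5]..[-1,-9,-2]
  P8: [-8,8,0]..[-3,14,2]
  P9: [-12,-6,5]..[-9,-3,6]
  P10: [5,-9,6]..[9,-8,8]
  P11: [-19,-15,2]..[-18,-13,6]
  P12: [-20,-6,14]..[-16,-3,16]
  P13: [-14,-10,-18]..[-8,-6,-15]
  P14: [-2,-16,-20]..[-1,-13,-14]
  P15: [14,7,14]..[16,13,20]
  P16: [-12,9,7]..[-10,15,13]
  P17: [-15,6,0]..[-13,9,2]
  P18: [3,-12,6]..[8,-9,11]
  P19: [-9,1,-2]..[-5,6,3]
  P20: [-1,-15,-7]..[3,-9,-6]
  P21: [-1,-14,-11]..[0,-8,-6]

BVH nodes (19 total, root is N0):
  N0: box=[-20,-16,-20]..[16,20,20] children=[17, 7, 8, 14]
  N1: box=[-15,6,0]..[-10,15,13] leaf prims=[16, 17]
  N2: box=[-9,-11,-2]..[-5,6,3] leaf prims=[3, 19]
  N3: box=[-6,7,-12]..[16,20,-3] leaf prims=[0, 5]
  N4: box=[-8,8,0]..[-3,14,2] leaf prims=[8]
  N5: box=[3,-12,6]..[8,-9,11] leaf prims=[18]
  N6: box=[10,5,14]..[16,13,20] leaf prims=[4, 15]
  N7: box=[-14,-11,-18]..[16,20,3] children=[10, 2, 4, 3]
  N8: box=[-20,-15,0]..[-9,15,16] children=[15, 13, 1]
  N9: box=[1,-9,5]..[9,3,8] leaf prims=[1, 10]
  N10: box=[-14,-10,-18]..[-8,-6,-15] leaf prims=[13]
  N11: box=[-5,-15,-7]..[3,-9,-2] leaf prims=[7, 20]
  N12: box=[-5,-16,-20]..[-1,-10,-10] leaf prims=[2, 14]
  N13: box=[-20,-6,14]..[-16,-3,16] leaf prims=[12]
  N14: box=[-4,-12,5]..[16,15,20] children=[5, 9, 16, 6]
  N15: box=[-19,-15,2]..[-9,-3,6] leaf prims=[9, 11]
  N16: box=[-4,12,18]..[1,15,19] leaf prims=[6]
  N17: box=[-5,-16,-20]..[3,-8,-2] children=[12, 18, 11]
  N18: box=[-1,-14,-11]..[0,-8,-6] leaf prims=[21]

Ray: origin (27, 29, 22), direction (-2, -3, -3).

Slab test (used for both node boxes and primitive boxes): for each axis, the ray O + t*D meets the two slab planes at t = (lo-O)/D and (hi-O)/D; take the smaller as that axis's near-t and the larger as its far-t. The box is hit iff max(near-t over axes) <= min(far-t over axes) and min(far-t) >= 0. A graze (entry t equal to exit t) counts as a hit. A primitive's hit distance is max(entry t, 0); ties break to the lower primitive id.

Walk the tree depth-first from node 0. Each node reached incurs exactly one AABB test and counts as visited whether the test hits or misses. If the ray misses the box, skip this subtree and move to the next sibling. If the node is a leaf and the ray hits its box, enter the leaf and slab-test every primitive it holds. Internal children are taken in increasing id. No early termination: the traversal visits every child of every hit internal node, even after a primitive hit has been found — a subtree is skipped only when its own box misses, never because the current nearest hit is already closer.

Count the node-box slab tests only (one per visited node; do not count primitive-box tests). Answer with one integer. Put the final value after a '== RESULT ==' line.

Traverse from the root:
N0 x:[11/2,47/2] y:[3,15] z:[2/3,14] -> hit [11/2,14], descend [7, 8, 14, 17]
  N7 x:[11/2,41/2] y:[3,40/3] z:[19/3,40/3] -> hit [19/3,40/3], descend [2, 3, 4, 10]
    N2 x:[16,18] y:[23/3,40/3] z:[19/3,8] -> miss, prune
    N3 x:[11/2,33/2] y:[3,22/3] z:[25/3,34/3] -> miss, prune
    N4 x:[15,35/2] y:[5,7] z:[20/3,22/3] -> miss, prune
    N10 x:[35/2,41/2] y:[35/3,13] z:[37/3,40/3] -> miss, prune
  N8 x:[18,47/2] y:[14/3,44/3] z:[2,22/3] -> miss, prune
  N14 x:[11/2,31/2] y:[14/3,41/3] z:[2/3,17/3] -> hit [11/2,17/3], descend [5, 6, 9, 16]
    N5 x:[19/2,12] y:[38/3,41/3] z:[11/3,16/3] -> miss, prune
    N6 x:[11/2,17/2] y:[16/3,8] z:[2/3,8/3] -> miss, prune
    N9 x:[9,13] y:[26/3,38/3] z:[14/3,17/3] -> miss, prune
    N16 x:[13,31/2] y:[14/3,17/3] z:[1,4/3] -> miss, prune
  N17 x:[12,16] y:[37/3,15] z:[8,14] -> hit [37/3,14], descend [11, 12, 18]
    N11 x:[12,16] y:[38/3,44/3] z:[8,29/3] -> miss, prune
    N12 x:[14,16] y:[13,15] z:[32/3,14] -> hit [14,14] leaf, test {P2(miss), P14@t=14}
    N18 x:[27/2,14] y:[37/3,43/3] z:[28/3,11] -> miss, prune

16 AABB tests over nodes [0, 7, 2, 3, 4, 10, 8, 14, 5, 6, 9, 16, 17, 11, 12, 18]; 1 leaf entered; closest P14.

== RESULT ==
16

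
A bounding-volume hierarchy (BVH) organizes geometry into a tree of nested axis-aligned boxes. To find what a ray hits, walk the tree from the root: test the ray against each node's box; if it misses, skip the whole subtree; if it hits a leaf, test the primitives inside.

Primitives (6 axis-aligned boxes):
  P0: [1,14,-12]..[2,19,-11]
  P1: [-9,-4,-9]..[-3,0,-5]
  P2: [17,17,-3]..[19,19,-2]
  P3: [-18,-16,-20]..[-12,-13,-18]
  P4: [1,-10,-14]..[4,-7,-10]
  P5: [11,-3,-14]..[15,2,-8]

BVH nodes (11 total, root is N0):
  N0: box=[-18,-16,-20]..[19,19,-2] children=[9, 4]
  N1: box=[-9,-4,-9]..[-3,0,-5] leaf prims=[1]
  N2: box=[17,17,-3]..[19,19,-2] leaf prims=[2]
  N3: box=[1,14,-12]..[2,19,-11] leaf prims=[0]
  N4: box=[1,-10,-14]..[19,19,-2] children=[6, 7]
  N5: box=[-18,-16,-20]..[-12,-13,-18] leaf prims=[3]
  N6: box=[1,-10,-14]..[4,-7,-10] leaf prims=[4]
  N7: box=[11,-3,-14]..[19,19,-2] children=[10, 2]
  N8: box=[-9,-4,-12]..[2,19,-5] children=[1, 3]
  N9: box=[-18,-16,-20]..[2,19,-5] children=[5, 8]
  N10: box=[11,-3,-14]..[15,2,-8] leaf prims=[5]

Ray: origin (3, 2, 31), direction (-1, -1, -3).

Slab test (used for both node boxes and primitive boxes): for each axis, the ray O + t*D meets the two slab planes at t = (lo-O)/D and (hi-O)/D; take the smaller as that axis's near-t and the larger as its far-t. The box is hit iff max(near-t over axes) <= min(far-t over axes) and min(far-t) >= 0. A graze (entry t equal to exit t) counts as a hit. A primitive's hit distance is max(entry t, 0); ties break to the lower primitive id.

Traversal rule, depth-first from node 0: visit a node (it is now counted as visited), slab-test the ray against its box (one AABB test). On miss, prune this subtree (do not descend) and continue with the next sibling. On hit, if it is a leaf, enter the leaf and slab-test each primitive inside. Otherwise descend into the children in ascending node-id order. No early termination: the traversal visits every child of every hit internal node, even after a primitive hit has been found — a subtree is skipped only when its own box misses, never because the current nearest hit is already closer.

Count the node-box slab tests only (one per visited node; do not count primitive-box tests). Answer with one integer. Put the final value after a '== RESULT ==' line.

Traverse from the root:
N0 x:[-16,21] y:[-17,18] z:[11,17] -> hit [11,17], descend [4, 9]
  N4 x:[-16,2] y:[-17,12] z:[11,15] -> miss, prune
  N9 x:[1,21] y:[-17,18] z:[12,17] -> hit [12,17], descend [5, 8]
    N5 x:[15,21] y:[15,18] z:[49/3,17] -> hit [49/3,17] leaf, test {P3@t=49/3}
    N8 x:[1,12] y:[-17,6] z:[12,43/3] -> miss, prune

Visited [0, 4, 9, 5, 8]. Tests: 5 box, 1 leaf. Nearest: P3.

== RESULT ==
5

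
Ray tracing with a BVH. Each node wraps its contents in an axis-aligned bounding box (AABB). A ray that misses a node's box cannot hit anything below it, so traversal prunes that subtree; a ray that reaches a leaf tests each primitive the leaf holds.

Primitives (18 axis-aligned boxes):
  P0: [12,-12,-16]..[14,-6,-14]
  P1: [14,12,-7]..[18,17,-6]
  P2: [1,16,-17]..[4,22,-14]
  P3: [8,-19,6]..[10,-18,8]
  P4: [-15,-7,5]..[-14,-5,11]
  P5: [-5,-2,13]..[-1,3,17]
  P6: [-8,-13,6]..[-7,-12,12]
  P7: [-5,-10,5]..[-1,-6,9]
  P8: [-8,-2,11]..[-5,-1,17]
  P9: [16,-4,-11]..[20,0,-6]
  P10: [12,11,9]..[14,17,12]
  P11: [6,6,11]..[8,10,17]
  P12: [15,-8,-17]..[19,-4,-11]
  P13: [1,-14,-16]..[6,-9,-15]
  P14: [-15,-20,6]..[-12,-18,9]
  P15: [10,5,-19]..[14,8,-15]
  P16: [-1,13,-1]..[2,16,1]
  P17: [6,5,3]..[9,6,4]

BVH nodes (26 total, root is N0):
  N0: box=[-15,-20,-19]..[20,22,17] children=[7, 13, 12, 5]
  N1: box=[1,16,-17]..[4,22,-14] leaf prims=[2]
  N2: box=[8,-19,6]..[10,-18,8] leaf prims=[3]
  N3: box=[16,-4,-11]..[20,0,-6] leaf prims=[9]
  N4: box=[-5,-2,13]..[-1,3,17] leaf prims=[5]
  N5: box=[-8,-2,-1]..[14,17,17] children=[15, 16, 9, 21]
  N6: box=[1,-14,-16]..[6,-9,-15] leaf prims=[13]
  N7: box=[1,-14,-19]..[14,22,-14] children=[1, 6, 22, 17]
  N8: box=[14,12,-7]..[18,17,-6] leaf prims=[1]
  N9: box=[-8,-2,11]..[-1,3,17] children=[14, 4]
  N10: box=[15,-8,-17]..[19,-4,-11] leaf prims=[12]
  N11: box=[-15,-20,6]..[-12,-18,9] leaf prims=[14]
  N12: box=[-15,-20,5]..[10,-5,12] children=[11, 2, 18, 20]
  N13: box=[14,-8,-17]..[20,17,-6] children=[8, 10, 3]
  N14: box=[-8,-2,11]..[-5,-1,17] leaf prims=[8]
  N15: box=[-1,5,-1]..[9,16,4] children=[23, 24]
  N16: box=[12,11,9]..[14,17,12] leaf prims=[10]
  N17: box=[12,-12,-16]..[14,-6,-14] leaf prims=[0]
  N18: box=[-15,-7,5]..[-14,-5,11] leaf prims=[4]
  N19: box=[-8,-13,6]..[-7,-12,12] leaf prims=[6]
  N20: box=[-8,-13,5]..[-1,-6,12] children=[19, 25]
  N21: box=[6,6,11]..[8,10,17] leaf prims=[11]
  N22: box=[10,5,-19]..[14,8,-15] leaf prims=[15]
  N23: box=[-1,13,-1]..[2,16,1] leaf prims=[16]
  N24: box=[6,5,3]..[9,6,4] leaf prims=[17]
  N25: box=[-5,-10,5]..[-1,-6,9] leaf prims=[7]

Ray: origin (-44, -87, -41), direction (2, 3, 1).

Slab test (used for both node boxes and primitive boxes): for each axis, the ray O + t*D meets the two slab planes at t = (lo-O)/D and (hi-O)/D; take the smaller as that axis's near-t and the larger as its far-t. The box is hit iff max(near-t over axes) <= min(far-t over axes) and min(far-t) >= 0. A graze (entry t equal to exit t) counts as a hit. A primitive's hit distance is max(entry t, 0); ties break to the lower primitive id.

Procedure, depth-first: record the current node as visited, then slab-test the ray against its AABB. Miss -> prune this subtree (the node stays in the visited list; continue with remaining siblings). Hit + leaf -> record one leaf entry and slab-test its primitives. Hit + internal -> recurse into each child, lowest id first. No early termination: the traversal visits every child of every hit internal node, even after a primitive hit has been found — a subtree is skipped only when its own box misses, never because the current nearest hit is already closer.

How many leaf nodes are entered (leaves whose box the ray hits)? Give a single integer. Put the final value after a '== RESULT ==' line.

Walk:
N0 x:[29/2,32] y:[67/3,109/3] z:[22,58] -> hit [67/3,32], descend [5, 7, 12, 13]
  N5 x:[18,29] y:[85/3,104/3] z:[40,58] -> miss, prune
  N7 x:[45/2,29] y:[73/3,109/3] z:[22,27] -> hit [73/3,27], descend [1, 6, 17, 22]
    N1 x:[45/2,24] y:[103/3,109/3] z:[24,27] -> miss, prune
    N6 x:[45/2,25] y:[73/3,26] z:[25,26] -> hit [25,25] leaf, test {P13@t=25}
    N17 x:[28,29] y:[25,27] z:[25,27] -> miss, prune
    N22 x:[27,29] y:[92/3,95/3] z:[22,26] -> miss, prune
  N12 x:[29/2,27] y:[67/3,82/3] z:[46,53] -> miss, prune
  N13 x:[29,32] y:[79/3,104/3] z:[24,35] -> hit [29,32], descend [3, 8, 10]
    N3 x:[30,32] y:[83/3,29] z:[30,35] -> miss, prune
    N8 x:[29,31] y:[33,104/3] z:[34,35] -> miss, prune
    N10 x:[59/2,63/2] y:[79/3,83/3] z:[24,30] -> miss, prune

order=[0, 5, 7, 1, 6, 17, 22, 12, 13, 3, 8, 10]  |boxes|=12  |leaves|=1  hit=P13

== RESULT ==
1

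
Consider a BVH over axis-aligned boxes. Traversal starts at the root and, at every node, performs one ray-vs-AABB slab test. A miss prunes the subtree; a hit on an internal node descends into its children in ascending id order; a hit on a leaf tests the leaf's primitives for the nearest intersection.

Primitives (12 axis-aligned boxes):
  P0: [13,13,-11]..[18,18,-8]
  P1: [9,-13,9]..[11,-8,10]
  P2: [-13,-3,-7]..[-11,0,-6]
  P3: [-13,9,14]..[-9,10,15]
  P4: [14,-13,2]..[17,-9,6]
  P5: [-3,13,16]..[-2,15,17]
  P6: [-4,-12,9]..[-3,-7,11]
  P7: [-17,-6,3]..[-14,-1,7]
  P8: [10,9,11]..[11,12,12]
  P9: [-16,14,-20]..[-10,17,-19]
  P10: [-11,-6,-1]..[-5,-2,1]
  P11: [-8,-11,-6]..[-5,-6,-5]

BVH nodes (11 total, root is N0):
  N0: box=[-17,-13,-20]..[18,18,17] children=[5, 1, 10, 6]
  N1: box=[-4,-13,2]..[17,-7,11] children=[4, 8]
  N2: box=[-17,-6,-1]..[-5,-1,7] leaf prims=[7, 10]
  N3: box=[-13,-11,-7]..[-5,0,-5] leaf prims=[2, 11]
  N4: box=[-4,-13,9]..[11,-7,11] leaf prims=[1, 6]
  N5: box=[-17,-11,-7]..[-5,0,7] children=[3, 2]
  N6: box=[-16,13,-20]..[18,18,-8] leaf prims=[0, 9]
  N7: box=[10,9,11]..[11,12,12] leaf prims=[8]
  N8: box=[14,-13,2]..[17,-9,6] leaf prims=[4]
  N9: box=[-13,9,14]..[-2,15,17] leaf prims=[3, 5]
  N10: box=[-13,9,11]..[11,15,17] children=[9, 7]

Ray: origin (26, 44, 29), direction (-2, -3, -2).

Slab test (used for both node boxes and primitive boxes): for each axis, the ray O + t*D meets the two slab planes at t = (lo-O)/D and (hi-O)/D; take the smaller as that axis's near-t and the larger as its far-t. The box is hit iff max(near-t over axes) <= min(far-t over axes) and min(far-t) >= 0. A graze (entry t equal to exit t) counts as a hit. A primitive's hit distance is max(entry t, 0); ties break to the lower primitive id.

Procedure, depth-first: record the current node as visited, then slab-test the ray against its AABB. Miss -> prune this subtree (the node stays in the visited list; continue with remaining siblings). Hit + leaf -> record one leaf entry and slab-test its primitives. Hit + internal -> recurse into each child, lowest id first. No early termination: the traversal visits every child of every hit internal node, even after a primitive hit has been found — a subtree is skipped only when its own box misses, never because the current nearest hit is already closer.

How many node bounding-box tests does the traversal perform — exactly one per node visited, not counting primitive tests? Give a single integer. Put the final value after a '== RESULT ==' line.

Trace the traversal:
N0 x:[4,43/2] y:[26/3,19] z:[6,49/2] -> hit [26/3,19], descend [1, 5, 6, 10]
  N1 x:[9/2,15] y:[17,19] z:[9,27/2] -> miss, prune
  N5 x:[31/2,43/2] y:[44/3,55/3] z:[11,18] -> hit [31/2,18], descend [2, 3]
    N2 x:[31/2,43/2] y:[15,50/3] z:[11,15] -> miss, prune
    N3 x:[31/2,39/2] y:[44/3,55/3] z:[17,18] -> hit [17,18] leaf, test {P2(miss), P11@t=17}
  N6 x:[4,21] y:[26/3,31/3] z:[37/2,49/2] -> miss, prune
  N10 x:[15/2,39/2] y:[29/3,35/3] z:[6,9] -> miss, prune

order=[0, 1, 5, 2, 3, 6, 10]  |boxes|=7  |leaves|=1  hit=P11

== RESULT ==
7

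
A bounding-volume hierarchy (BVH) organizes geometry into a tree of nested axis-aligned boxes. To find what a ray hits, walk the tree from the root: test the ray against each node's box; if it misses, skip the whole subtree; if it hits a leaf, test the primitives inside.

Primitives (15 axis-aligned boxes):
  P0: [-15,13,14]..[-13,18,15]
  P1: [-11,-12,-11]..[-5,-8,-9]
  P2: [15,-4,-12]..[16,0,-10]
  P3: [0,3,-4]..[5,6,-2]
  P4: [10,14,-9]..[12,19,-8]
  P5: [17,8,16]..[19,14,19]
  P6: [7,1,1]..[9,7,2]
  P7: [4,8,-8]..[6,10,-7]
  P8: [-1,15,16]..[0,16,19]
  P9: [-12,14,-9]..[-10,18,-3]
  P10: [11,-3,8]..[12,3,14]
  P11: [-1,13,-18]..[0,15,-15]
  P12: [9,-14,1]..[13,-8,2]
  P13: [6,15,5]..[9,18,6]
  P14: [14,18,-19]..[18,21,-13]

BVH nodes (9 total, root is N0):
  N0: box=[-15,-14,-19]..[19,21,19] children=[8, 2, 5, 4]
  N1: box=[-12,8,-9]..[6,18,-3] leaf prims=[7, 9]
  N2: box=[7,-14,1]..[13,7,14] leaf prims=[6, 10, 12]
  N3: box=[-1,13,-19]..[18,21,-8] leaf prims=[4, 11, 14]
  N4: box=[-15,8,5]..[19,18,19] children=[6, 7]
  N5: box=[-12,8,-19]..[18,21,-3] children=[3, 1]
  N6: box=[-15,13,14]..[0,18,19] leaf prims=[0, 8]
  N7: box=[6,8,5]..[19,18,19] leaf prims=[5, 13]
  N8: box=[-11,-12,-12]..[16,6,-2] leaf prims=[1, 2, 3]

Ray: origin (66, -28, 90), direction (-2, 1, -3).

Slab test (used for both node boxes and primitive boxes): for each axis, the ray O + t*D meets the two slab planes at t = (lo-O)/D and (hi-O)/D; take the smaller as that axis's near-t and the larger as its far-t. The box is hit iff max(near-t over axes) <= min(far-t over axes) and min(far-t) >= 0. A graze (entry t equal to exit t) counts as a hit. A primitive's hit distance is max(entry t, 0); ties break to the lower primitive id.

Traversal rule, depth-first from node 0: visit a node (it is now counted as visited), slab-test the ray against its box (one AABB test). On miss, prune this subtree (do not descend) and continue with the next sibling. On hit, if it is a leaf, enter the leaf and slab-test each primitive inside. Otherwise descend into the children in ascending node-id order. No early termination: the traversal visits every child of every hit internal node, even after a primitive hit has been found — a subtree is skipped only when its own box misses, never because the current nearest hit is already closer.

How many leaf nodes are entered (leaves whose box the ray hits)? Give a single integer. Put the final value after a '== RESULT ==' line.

Traverse from the root:
N0 x:[47/2,81/2] y:[14,49] z:[71/3,109/3] -> hit [71/3,109/3], descend [2, 4, 5, 8]
  N2 x:[53/2,59/2] y:[14,35] z:[76/3,89/3] -> hit [53/2,59/2] leaf, test {P6@t=88/3, P10@t=27, P12(miss)}
  N4 x:[47/2,81/2] y:[36,46] z:[71/3,85/3] -> miss, prune
  N5 x:[24,39] y:[36,49] z:[31,109/3] -> hit [36,109/3], descend [1, 3]
    N1 x:[30,39] y:[36,46] z:[31,33] -> miss, prune
    N3 x:[24,67/2] y:[41,49] z:[98/3,109/3] -> miss, prune
  N8 x:[25,77/2] y:[16,34] z:[92/3,34] -> hit [92/3,34] leaf, test {P1(miss), P2(miss), P3@t=31}

Summary -> nodes [0, 2, 4, 5, 1, 3, 8]; box-tests=7; leaf-entries=2; first=P10

== RESULT ==
2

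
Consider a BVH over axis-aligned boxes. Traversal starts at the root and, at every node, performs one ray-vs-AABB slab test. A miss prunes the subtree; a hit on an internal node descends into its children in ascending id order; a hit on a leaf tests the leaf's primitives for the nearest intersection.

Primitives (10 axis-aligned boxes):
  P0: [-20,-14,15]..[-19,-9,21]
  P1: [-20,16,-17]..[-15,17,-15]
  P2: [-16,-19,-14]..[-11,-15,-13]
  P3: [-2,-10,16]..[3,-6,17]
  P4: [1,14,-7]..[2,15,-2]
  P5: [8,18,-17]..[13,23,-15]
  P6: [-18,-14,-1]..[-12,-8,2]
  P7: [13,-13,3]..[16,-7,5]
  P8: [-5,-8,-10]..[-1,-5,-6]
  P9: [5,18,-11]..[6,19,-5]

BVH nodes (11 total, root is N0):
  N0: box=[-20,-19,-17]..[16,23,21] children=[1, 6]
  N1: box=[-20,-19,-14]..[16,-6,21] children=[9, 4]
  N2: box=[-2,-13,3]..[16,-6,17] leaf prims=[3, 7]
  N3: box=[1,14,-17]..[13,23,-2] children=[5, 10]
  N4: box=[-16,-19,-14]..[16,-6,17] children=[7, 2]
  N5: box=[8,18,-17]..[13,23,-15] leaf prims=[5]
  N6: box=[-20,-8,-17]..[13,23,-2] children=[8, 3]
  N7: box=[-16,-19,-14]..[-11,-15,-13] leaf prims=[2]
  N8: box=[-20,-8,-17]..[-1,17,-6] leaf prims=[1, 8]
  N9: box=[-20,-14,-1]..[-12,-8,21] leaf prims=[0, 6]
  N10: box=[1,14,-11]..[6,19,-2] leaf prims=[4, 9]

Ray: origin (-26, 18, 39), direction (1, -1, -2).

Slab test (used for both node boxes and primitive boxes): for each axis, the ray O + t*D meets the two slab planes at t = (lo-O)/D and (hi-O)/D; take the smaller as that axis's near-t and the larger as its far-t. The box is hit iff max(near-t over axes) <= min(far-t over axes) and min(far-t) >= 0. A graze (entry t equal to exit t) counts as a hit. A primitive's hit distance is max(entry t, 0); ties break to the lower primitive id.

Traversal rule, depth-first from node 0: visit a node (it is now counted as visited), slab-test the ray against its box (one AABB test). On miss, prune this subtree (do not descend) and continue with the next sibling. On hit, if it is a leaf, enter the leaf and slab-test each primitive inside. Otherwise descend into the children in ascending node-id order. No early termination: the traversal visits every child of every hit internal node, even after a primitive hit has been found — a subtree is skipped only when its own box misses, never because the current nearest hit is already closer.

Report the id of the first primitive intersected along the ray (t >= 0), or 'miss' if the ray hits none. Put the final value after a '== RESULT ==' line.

Walk:
N0 x:[6,42] y:[-5,37] z:[9,28] -> hit [9,28], descend [1, 6]
  N1 x:[6,42] y:[24,37] z:[9,53/2] -> hit [24,53/2], descend [4, 9]
    N4 x:[10,42] y:[24,37] z:[11,53/2] -> hit [24,53/2], descend [2, 7]
      N2 x:[24,42] y:[24,31] z:[11,18] -> miss, prune
      N7 x:[10,15] y:[33,37] z:[26,53/2] -> miss, prune
    N9 x:[6,14] y:[26,32] z:[9,20] -> miss, prune
  N6 x:[6,39] y:[-5,26] z:[41/2,28] -> hit [41/2,26], descend [3, 8]
    N3 x:[27,39] y:[-5,4] z:[41/2,28] -> miss, prune
    N8 x:[6,25] y:[1,26] z:[45/2,28] -> hit [45/2,25] leaf, test {P1(miss), P8@t=23}

order=[0, 1, 4, 2, 7, 9, 6, 3, 8]  |boxes|=9  |leaves|=1  hit=P8

== RESULT ==
8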